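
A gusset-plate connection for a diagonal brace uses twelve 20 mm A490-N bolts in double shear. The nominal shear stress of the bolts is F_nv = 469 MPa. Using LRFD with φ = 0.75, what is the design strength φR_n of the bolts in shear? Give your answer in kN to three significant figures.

2650 kN

A_b = π × 20² / 4 = 314.2 mm².
R_n = F_nv · A_b · n · n_s = 469 × 314.2 × 12 × 2 / 1000 = 3536 kN.
Design strength φR_n = 0.75 × 3536 = 2650 kN.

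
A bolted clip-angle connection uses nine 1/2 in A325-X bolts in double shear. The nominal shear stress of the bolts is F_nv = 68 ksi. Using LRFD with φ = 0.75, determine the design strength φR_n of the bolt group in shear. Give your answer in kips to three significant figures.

180 kips

A_b = π × 0.5² / 4 = 0.1963 in².
R_n = F_nv · A_b · n · n_s = 68 × 0.1963 × 9 × 2 = 240.3 kips.
Design strength φR_n = 0.75 × 240.3 = 180 kips.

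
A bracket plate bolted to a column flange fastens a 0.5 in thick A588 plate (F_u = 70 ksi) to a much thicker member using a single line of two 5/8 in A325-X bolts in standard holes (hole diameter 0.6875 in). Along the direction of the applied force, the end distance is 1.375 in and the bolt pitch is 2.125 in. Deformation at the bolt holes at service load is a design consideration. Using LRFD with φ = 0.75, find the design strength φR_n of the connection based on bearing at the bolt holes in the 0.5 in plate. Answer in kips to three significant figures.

Per bolt r_n = 1.2 l_c t F_u ≤ 2.4 d t F_u; upper limit = 2.4 × 0.625 × 0.5 × 70 = 52.5 kips.
Edge bolt: l_c = 1.375 − 0.6875/2 = 1.031 in → 1.2 × 1.031 × 0.5 × 70 = 43.31 → r_n = 43.31 kips.
Interior bolts: l_c = 2.125 − 0.6875 = 1.438 in → 1.2 × 1.438 × 0.5 × 70 = 60.37 → r_n = 52.5 kips.
R_n = 1 × 43.31 + 1 × 52.5 = 95.81 kips.
Design strength φR_n = 0.75 × 95.81 = 71.9 kips.

71.9 kips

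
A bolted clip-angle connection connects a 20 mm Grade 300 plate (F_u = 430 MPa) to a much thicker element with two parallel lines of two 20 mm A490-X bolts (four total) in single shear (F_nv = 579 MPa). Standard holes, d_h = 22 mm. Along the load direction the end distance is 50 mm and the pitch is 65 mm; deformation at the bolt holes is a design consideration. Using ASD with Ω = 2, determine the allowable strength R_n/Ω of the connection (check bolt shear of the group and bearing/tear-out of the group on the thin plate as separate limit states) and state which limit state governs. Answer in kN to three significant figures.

364 kN (bolt shear governs)

Bolt shear: A_b = π·20²/4 = 314.2 mm²; R_n = 579 × 314.2 × 4 × 1 / 1000 = 727.6 kN → 727.6 / 2 = 364 kN.
Bearing (1.2 l_c t F_u ≤ 2.4 d t F_u): upper limit = 2.4·20·20·430 / 1000 = 412.8 kN.
  Edge l_c = 50 − 22/2 = 39 → r_n = 402.5 kN; interior l_c = 65 − 22 = 43 → r_n = 412.8 kN.
  R_n,bearing = 2·402.5 + 2·412.8 = 1631 kN → 1631 / 2 = 815 kN.
Bolt shear governs: 364 kN.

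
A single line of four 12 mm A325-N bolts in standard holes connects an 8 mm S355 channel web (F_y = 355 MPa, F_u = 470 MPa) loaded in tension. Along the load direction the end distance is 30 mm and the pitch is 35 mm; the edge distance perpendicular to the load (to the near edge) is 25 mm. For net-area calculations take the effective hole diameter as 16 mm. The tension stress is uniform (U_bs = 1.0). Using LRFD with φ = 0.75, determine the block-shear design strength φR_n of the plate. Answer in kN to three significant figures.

182 kN

Shear plane L_v = 30 + 3·35 = 135 mm; A_gv = 135 × 8 = 1080 mm².
A_nv = (135 − 3.5·16) × 8 = 632 mm².
A_nt = (25 − 0.5·16) × 8 = 136 mm².
0.6 F_u A_nv = 178.2 kN; 0.6 F_y A_gv = 230 kN → shear rupture governs the shear term.
R_n = 178.2 + 1.0 × 470 × 136 / 1000 = 242.1 kN.
Design strength φR_n = 0.75 × 242.1 = 182 kN.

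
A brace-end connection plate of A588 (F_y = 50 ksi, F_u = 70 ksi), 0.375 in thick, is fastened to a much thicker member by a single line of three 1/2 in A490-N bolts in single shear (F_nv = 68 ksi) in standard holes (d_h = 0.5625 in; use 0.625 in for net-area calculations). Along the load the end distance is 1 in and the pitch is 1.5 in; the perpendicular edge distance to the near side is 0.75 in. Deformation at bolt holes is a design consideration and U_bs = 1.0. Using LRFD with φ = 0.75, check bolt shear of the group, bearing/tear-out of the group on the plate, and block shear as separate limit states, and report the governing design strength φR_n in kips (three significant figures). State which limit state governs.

Bolt shear: A_b = π·0.5²/4 = 0.1963 in²; R_n = 68 × 0.1963 × 3 × 1 = 40.06 kips → 0.75 × 40.06 = 30 kips.
Bearing: edge l_c = 0.7188, r_n = 22.64 kips; interior l_c = 0.9375, r_n = 29.53 kips; R_n = 22.64 + 2·29.53 = 81.7 kips → 61.3 kips.
Block shear: A_gv = 1.5, A_nv = 0.9141, A_nt = 0.1641 in²; R_n = min(0.6F_uA_nv, 0.6F_yA_gv) + U_bs·F_u·A_nt = 49.88 kips → 37.4 kips.
Bolt shear governs: 30 kips.

30 kips (bolt shear governs)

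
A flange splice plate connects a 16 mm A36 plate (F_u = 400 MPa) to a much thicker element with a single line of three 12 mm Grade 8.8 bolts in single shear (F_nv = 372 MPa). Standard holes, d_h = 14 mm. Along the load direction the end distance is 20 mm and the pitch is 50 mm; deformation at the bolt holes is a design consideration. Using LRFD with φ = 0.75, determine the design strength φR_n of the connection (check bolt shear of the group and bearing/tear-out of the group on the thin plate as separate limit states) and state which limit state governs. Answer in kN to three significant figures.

94.7 kN (bolt shear governs)

Bolt shear: A_b = π·12²/4 = 113.1 mm²; R_n = 372 × 113.1 × 3 × 1 / 1000 = 126.2 kN → 0.75 × 126.2 = 94.7 kN.
Bearing (1.2 l_c t F_u ≤ 2.4 d t F_u): upper limit = 2.4·12·16·400 / 1000 = 184.3 kN.
  Edge l_c = 20 − 14/2 = 13 → r_n = 99.84 kN; interior l_c = 50 − 14 = 36 → r_n = 184.3 kN.
  R_n,bearing = 1·99.84 + 2·184.3 = 468.5 kN → 0.75 × 468.5 = 351 kN.
Bolt shear governs: 94.7 kN.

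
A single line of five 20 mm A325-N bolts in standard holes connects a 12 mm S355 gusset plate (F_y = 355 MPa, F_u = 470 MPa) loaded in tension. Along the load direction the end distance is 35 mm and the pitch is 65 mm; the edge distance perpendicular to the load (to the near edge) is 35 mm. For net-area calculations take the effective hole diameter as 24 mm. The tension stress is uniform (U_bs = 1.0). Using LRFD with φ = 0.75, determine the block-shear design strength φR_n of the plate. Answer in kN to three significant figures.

572 kN

Shear plane L_v = 35 + 4·65 = 295 mm; A_gv = 295 × 12 = 3540 mm².
A_nv = (295 − 4.5·24) × 12 = 2244 mm².
A_nt = (35 − 0.5·24) × 12 = 276 mm².
0.6 F_u A_nv = 632.8 kN; 0.6 F_y A_gv = 754 kN → shear rupture governs the shear term.
R_n = 632.8 + 1.0 × 470 × 276 / 1000 = 762.5 kN.
Design strength φR_n = 0.75 × 762.5 = 572 kN.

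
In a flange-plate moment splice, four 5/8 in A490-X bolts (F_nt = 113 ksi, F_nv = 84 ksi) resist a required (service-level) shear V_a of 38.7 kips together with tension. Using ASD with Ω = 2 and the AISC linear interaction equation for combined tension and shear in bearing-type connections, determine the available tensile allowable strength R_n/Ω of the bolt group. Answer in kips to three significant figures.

38.1 kips

A_b = π·0.625²/4 = 0.3068 in²; f_rv = 38.7 / (4 × 0.3068) = 31.54 ksi.
F'_nt = 1.3 F_nt − (Ω F_nt / F_nv) f_rv = 1.3·113 − (2·113/84)·31.54 = 62.05 ksi, capped at F_nt → F'_nt = 62.05 ksi.
R_n = F'_nt · A_b · n = 62.05 × 0.3068 × 4 = 76.15 kips.
Allowable strength R_n/Ω = 76.15 / 2 = 38.1 kips.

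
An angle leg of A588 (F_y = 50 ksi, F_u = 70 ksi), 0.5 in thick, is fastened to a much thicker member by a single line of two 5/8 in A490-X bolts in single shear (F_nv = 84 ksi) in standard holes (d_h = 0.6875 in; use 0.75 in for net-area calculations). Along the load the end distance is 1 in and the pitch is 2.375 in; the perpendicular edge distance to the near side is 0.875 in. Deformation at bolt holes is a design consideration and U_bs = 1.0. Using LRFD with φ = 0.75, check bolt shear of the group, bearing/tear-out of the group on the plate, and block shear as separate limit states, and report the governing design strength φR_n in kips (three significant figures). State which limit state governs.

Bolt shear: A_b = π·0.625²/4 = 0.3068 in²; R_n = 84 × 0.3068 × 2 × 1 = 51.54 kips → 0.75 × 51.54 = 38.7 kips.
Bearing: edge l_c = 0.6562, r_n = 27.56 kips; interior l_c = 1.688, r_n = 52.5 kips; R_n = 27.56 + 1·52.5 = 80.06 kips → 60 kips.
Block shear: A_gv = 1.688, A_nv = 1.125, A_nt = 0.25 in²; R_n = min(0.6F_uA_nv, 0.6F_yA_gv) + U_bs·F_u·A_nt = 64.75 kips → 48.6 kips.
Bolt shear governs: 38.7 kips.

38.7 kips (bolt shear governs)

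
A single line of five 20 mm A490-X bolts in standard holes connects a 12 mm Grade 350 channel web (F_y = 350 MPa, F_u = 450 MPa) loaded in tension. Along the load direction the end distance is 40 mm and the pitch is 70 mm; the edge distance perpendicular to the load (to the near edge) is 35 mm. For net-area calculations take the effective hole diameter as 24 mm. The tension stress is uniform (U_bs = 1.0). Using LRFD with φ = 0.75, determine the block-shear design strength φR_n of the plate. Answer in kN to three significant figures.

608 kN

Shear plane L_v = 40 + 4·70 = 320 mm; A_gv = 320 × 12 = 3840 mm².
A_nv = (320 − 4.5·24) × 12 = 2544 mm².
A_nt = (35 − 0.5·24) × 12 = 276 mm².
0.6 F_u A_nv = 686.9 kN; 0.6 F_y A_gv = 806.4 kN → shear rupture governs the shear term.
R_n = 686.9 + 1.0 × 450 × 276 / 1000 = 811.1 kN.
Design strength φR_n = 0.75 × 811.1 = 608 kN.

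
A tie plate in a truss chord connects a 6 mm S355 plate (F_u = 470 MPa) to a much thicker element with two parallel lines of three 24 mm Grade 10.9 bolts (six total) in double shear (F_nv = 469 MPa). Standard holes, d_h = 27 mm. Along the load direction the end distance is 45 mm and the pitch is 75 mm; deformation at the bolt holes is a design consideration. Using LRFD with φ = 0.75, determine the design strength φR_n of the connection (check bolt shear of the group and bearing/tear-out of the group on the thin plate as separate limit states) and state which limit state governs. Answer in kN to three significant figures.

647 kN (bearing governs)

Bolt shear: A_b = π·24²/4 = 452.4 mm²; R_n = 469 × 452.4 × 6 × 2 / 1000 = 2546 kN → 0.75 × 2546 = 1910 kN.
Bearing (1.2 l_c t F_u ≤ 2.4 d t F_u): upper limit = 2.4·24·6·470 / 1000 = 162.4 kN.
  Edge l_c = 45 − 27/2 = 31.5 → r_n = 106.6 kN; interior l_c = 75 − 27 = 48 → r_n = 162.4 kN.
  R_n,bearing = 2·106.6 + 4·162.4 = 862.9 kN → 0.75 × 862.9 = 647 kN.
Bearing governs: 647 kN.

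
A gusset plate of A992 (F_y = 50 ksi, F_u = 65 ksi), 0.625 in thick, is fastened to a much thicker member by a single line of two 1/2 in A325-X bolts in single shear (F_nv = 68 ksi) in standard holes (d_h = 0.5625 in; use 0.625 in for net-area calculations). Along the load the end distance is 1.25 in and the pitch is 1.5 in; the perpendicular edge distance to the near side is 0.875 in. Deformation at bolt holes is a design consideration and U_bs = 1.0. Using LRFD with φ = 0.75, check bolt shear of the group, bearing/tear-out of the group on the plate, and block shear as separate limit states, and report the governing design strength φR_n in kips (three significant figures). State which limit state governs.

20 kips (bolt shear governs)

Bolt shear: A_b = π·0.5²/4 = 0.1963 in²; R_n = 68 × 0.1963 × 2 × 1 = 26.7 kips → 0.75 × 26.7 = 20 kips.
Bearing: edge l_c = 0.9688, r_n = 47.23 kips; interior l_c = 0.9375, r_n = 45.7 kips; R_n = 47.23 + 1·45.7 = 92.93 kips → 69.7 kips.
Block shear: A_gv = 1.719, A_nv = 1.133, A_nt = 0.3516 in²; R_n = min(0.6F_uA_nv, 0.6F_yA_gv) + U_bs·F_u·A_nt = 67.03 kips → 50.3 kips.
Bolt shear governs: 20 kips.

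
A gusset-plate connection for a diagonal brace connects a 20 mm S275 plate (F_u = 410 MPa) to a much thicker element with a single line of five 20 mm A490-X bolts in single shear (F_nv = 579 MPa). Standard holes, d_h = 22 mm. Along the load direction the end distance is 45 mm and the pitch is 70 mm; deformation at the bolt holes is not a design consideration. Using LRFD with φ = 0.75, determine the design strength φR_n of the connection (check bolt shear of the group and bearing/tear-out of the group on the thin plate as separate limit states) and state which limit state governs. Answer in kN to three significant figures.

682 kN (bolt shear governs)

Bolt shear: A_b = π·20²/4 = 314.2 mm²; R_n = 579 × 314.2 × 5 × 1 / 1000 = 909.5 kN → 0.75 × 909.5 = 682 kN.
Bearing (1.5 l_c t F_u ≤ 3.0 d t F_u): upper limit = 3.0·20·20·410 / 1000 = 492 kN.
  Edge l_c = 45 − 22/2 = 34 → r_n = 418.2 kN; interior l_c = 70 − 22 = 48 → r_n = 492 kN.
  R_n,bearing = 1·418.2 + 4·492 = 2386 kN → 0.75 × 2386 = 1790 kN.
Bolt shear governs: 682 kN.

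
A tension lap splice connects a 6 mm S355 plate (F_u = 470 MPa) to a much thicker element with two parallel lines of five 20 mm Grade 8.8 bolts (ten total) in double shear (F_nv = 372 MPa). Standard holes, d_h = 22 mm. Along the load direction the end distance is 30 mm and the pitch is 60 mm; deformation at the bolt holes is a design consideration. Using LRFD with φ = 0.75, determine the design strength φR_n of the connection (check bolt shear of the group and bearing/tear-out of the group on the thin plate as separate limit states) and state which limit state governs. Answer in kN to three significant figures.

868 kN (bearing governs)

Bolt shear: A_b = π·20²/4 = 314.2 mm²; R_n = 372 × 314.2 × 10 × 2 / 1000 = 2337 kN → 0.75 × 2337 = 1750 kN.
Bearing (1.2 l_c t F_u ≤ 2.4 d t F_u): upper limit = 2.4·20·6·470 / 1000 = 135.4 kN.
  Edge l_c = 30 − 22/2 = 19 → r_n = 64.3 kN; interior l_c = 60 − 22 = 38 → r_n = 128.6 kN.
  R_n,bearing = 2·64.3 + 8·128.6 = 1157 kN → 0.75 × 1157 = 868 kN.
Bearing governs: 868 kN.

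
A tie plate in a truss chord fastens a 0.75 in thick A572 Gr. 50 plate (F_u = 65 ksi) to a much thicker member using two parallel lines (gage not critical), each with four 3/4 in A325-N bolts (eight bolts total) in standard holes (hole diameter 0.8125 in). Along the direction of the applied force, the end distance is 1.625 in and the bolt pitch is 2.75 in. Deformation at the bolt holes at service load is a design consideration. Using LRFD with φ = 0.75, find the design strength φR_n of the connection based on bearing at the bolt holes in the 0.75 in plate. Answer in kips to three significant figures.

502 kips

Per bolt r_n = 1.2 l_c t F_u ≤ 2.4 d t F_u; upper limit = 2.4 × 0.75 × 0.75 × 65 = 87.75 kips.
Edge bolt: l_c = 1.625 − 0.8125/2 = 1.219 in → 1.2 × 1.219 × 0.75 × 65 = 71.3 → r_n = 71.3 kips.
Interior bolts: l_c = 2.75 − 0.8125 = 1.938 in → 1.2 × 1.938 × 0.75 × 65 = 113.3 → r_n = 87.75 kips.
R_n = 2 × 71.3 + 6 × 87.75 = 669.1 kips.
Design strength φR_n = 0.75 × 669.1 = 502 kips.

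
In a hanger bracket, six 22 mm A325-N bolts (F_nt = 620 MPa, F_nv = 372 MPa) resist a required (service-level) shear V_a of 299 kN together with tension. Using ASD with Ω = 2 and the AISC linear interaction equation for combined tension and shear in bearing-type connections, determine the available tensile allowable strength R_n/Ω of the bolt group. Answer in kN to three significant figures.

A_b = π·22²/4 = 380.1 mm²; f_rv = 299 × 1000 / (6 × 380.1) = 131.1 MPa.
F'_nt = 1.3 F_nt − (Ω F_nt / F_nv) f_rv = 1.3·620 − (2·620/372)·131.1 = 369 MPa, capped at F_nt → F'_nt = 369 MPa.
R_n = F'_nt · A_b · n = 369 × 380.1 × 6 / 1000 = 841.7 kN.
Allowable strength R_n/Ω = 841.7 / 2 = 421 kN.

421 kN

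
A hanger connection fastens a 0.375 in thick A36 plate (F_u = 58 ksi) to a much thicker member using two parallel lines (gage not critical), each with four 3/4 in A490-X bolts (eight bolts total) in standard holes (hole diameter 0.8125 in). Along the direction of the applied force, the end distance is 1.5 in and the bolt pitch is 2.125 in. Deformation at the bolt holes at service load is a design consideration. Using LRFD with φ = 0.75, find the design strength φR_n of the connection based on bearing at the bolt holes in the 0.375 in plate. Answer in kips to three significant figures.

197 kips

Per bolt r_n = 1.2 l_c t F_u ≤ 2.4 d t F_u; upper limit = 2.4 × 0.75 × 0.375 × 58 = 39.15 kips.
Edge bolt: l_c = 1.5 − 0.8125/2 = 1.094 in → 1.2 × 1.094 × 0.375 × 58 = 28.55 → r_n = 28.55 kips.
Interior bolts: l_c = 2.125 − 0.8125 = 1.312 in → 1.2 × 1.312 × 0.375 × 58 = 34.26 → r_n = 34.26 kips.
R_n = 2 × 28.55 + 6 × 34.26 = 262.6 kips.
Design strength φR_n = 0.75 × 262.6 = 197 kips.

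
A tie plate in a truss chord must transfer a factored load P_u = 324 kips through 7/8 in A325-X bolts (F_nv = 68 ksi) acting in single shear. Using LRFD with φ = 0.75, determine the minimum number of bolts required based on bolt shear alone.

A_b = π·0.875²/4 = 0.6013 in².
Per-bolt design strength φR_n = 0.75 × 68 × 0.6013 × 1 = 30.67 kips.
n ≥ 324 / 30.67 = 10.56 → use 11 bolts.

11 bolts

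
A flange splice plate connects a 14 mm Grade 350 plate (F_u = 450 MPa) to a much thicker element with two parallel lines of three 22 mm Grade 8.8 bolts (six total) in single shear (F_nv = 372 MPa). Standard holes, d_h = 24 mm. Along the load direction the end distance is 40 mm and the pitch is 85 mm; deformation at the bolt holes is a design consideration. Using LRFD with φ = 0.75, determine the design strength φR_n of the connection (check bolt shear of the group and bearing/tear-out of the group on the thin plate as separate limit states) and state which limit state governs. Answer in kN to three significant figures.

636 kN (bolt shear governs)

Bolt shear: A_b = π·22²/4 = 380.1 mm²; R_n = 372 × 380.1 × 6 × 1 / 1000 = 848.5 kN → 0.75 × 848.5 = 636 kN.
Bearing (1.2 l_c t F_u ≤ 2.4 d t F_u): upper limit = 2.4·22·14·450 / 1000 = 332.6 kN.
  Edge l_c = 40 − 24/2 = 28 → r_n = 211.7 kN; interior l_c = 85 − 24 = 61 → r_n = 332.6 kN.
  R_n,bearing = 2·211.7 + 4·332.6 = 1754 kN → 0.75 × 1754 = 1320 kN.
Bolt shear governs: 636 kN.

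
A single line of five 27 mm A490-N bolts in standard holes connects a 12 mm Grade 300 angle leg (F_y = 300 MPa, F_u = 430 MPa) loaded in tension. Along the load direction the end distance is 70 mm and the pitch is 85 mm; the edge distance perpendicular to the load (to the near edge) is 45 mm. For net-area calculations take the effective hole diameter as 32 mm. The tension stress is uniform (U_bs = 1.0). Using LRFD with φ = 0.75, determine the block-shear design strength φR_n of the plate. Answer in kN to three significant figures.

730 kN

Shear plane L_v = 70 + 4·85 = 410 mm; A_gv = 410 × 12 = 4920 mm².
A_nv = (410 − 4.5·32) × 12 = 3192 mm².
A_nt = (45 − 0.5·32) × 12 = 348 mm².
0.6 F_u A_nv = 823.5 kN; 0.6 F_y A_gv = 885.6 kN → shear rupture governs the shear term.
R_n = 823.5 + 1.0 × 430 × 348 / 1000 = 973.2 kN.
Design strength φR_n = 0.75 × 973.2 = 730 kN.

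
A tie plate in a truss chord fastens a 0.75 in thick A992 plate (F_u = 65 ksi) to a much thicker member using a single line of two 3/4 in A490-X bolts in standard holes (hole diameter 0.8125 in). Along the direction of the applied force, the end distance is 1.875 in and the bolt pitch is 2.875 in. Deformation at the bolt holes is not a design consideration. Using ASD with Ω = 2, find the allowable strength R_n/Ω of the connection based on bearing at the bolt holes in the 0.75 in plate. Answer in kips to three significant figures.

109 kips

Per bolt r_n = 1.5 l_c t F_u ≤ 3.0 d t F_u; upper limit = 3.0 × 0.75 × 0.75 × 65 = 109.7 kips.
Edge bolt: l_c = 1.875 − 0.8125/2 = 1.469 in → 1.5 × 1.469 × 0.75 × 65 = 107.4 → r_n = 107.4 kips.
Interior bolts: l_c = 2.875 − 0.8125 = 2.062 in → 1.5 × 2.062 × 0.75 × 65 = 150.8 → r_n = 109.7 kips.
R_n = 1 × 107.4 + 1 × 109.7 = 217.1 kips.
Allowable strength R_n/Ω = 217.1 / 2 = 109 kips.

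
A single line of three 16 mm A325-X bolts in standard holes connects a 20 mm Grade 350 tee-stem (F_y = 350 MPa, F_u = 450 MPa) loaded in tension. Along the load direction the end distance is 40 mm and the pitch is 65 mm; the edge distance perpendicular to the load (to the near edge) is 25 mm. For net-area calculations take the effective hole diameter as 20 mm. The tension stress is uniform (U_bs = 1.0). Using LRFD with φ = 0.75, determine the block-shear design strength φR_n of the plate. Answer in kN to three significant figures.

Shear plane L_v = 40 + 2·65 = 170 mm; A_gv = 170 × 20 = 3400 mm².
A_nv = (170 − 2.5·20) × 20 = 2400 mm².
A_nt = (25 − 0.5·20) × 20 = 300 mm².
0.6 F_u A_nv = 648 kN; 0.6 F_y A_gv = 714 kN → shear rupture governs the shear term.
R_n = 648 + 1.0 × 450 × 300 / 1000 = 783 kN.
Design strength φR_n = 0.75 × 783 = 587 kN.

587 kN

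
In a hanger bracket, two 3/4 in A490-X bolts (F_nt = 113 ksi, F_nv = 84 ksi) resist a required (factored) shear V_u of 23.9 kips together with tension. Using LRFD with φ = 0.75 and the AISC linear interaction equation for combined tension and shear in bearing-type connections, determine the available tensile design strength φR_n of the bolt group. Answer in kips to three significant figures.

A_b = π·0.75²/4 = 0.4418 in²; f_rv = 23.9 / (2 × 0.4418) = 27.05 ksi.
F'_nt = 1.3 F_nt − (F_nt / φF_nv) f_rv = 1.3·113 − (113/(0.75·84))·27.05 = 98.38 ksi, capped at F_nt → F'_nt = 98.38 ksi.
R_n = F'_nt · A_b · n = 98.38 × 0.4418 × 2 = 86.93 kips.
Design strength φR_n = 0.75 × 86.93 = 65.2 kips.

65.2 kips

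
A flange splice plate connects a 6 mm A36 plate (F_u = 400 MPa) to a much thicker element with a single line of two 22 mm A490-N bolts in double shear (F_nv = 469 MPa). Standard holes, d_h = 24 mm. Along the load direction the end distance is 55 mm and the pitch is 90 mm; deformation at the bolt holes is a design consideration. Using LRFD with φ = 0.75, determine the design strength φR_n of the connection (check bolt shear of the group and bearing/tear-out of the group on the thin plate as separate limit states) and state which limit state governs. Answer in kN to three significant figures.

188 kN (bearing governs)

Bolt shear: A_b = π·22²/4 = 380.1 mm²; R_n = 469 × 380.1 × 2 × 2 / 1000 = 713.1 kN → 0.75 × 713.1 = 535 kN.
Bearing (1.2 l_c t F_u ≤ 2.4 d t F_u): upper limit = 2.4·22·6·400 / 1000 = 126.7 kN.
  Edge l_c = 55 − 24/2 = 43 → r_n = 123.8 kN; interior l_c = 90 − 24 = 66 → r_n = 126.7 kN.
  R_n,bearing = 1·123.8 + 1·126.7 = 250.6 kN → 0.75 × 250.6 = 188 kN.
Bearing governs: 188 kN.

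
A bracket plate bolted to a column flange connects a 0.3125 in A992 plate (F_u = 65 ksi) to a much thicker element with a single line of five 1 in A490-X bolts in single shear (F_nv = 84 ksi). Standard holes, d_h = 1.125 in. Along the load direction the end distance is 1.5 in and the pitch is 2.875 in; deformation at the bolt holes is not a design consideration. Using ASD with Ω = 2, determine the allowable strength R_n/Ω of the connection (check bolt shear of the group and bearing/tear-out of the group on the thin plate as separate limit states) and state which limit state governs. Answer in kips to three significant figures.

121 kips (bearing governs)

Bolt shear: A_b = π·1²/4 = 0.7854 in²; R_n = 84 × 0.7854 × 5 × 1 = 329.9 kips → 329.9 / 2 = 165 kips.
Bearing (1.5 l_c t F_u ≤ 3.0 d t F_u): upper limit = 3.0·1·0.3125·65 = 60.94 kips.
  Edge l_c = 1.5 − 1.125/2 = 0.9375 → r_n = 28.56 kips; interior l_c = 2.875 − 1.125 = 1.75 → r_n = 53.32 kips.
  R_n,bearing = 1·28.56 + 4·53.32 = 241.8 kips → 241.8 / 2 = 121 kips.
Bearing governs: 121 kips.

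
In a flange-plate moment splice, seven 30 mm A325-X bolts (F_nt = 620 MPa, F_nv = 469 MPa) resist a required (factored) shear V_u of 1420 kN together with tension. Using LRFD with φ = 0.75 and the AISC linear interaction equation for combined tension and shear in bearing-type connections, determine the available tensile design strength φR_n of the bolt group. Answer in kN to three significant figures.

A_b = π·30²/4 = 706.9 mm²; f_rv = 1420 × 1000 / (7 × 706.9) = 287 MPa.
F'_nt = 1.3 F_nt − (F_nt / φF_nv) f_rv = 1.3·620 − (620/(0.75·469))·287 = 300.2 MPa, capped at F_nt → F'_nt = 300.2 MPa.
R_n = F'_nt · A_b · n = 300.2 × 706.9 × 7 / 1000 = 1485 kN.
Design strength φR_n = 0.75 × 1485 = 1110 kN.

1110 kN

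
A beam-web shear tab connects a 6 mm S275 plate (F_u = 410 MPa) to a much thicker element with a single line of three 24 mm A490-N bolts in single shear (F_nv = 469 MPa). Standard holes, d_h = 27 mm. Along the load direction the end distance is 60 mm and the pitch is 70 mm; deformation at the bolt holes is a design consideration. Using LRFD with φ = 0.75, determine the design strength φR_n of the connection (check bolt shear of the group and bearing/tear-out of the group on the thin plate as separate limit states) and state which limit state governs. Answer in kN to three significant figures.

Bolt shear: A_b = π·24²/4 = 452.4 mm²; R_n = 469 × 452.4 × 3 × 1 / 1000 = 636.5 kN → 0.75 × 636.5 = 477 kN.
Bearing (1.2 l_c t F_u ≤ 2.4 d t F_u): upper limit = 2.4·24·6·410 / 1000 = 141.7 kN.
  Edge l_c = 60 − 27/2 = 46.5 → r_n = 137.3 kN; interior l_c = 70 − 27 = 43 → r_n = 126.9 kN.
  R_n,bearing = 1·137.3 + 2·126.9 = 391.1 kN → 0.75 × 391.1 = 293 kN.
Bearing governs: 293 kN.

293 kN (bearing governs)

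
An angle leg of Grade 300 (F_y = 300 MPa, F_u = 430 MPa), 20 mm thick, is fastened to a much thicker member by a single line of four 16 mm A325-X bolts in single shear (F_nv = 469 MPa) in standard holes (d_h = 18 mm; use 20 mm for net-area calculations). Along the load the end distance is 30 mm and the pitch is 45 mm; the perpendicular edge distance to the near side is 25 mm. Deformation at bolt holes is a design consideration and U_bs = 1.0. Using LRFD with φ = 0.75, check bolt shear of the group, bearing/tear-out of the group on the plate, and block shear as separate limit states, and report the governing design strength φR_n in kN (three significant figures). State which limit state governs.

Bolt shear: A_b = π·16²/4 = 201.1 mm²; R_n = 469 × 201.1 × 4 × 1 / 1000 = 377.2 kN → 0.75 × 377.2 = 283 kN.
Bearing: edge l_c = 21, r_n = 216.7 kN; interior l_c = 27, r_n = 278.6 kN; R_n = 216.7 + 3·278.6 = 1053 kN → 789 kN.
Block shear: A_gv = 3300, A_nv = 1900, A_nt = 300 mm²; R_n = min(0.6F_uA_nv, 0.6F_yA_gv) + U_bs·F_u·A_nt = 619.2 kN → 464 kN.
Bolt shear governs: 283 kN.

283 kN (bolt shear governs)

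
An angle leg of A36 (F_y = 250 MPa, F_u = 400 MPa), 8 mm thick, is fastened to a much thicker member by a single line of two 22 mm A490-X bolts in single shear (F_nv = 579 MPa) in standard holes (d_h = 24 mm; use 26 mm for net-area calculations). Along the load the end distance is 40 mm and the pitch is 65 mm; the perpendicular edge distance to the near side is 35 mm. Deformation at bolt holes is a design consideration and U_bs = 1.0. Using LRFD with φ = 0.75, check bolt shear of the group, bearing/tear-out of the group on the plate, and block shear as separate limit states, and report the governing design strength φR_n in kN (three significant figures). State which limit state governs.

147 kN (block shear governs)

Bolt shear: A_b = π·22²/4 = 380.1 mm²; R_n = 579 × 380.1 × 2 × 1 / 1000 = 440.2 kN → 0.75 × 440.2 = 330 kN.
Bearing: edge l_c = 28, r_n = 107.5 kN; interior l_c = 41, r_n = 157.4 kN; R_n = 107.5 + 1·157.4 = 265 kN → 199 kN.
Block shear: A_gv = 840, A_nv = 528, A_nt = 176 mm²; R_n = min(0.6F_uA_nv, 0.6F_yA_gv) + U_bs·F_u·A_nt = 196.4 kN → 147 kN.
Block shear governs: 147 kN.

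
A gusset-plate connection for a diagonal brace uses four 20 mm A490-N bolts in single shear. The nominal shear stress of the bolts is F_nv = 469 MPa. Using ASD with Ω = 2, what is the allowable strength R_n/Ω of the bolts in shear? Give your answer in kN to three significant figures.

295 kN

A_b = π × 20² / 4 = 314.2 mm².
R_n = F_nv · A_b · n · n_s = 469 × 314.2 × 4 × 1 / 1000 = 589.4 kN.
Allowable strength R_n/Ω = 589.4 / 2 = 295 kN.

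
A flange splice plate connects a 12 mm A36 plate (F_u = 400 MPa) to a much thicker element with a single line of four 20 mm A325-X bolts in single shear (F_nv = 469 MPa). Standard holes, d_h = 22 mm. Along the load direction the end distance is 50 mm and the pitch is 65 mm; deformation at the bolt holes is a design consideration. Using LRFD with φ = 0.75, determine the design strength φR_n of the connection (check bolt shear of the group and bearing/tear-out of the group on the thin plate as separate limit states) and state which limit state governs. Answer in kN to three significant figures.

Bolt shear: A_b = π·20²/4 = 314.2 mm²; R_n = 469 × 314.2 × 4 × 1 / 1000 = 589.4 kN → 0.75 × 589.4 = 442 kN.
Bearing (1.2 l_c t F_u ≤ 2.4 d t F_u): upper limit = 2.4·20·12·400 / 1000 = 230.4 kN.
  Edge l_c = 50 − 22/2 = 39 → r_n = 224.6 kN; interior l_c = 65 − 22 = 43 → r_n = 230.4 kN.
  R_n,bearing = 1·224.6 + 3·230.4 = 915.8 kN → 0.75 × 915.8 = 687 kN.
Bolt shear governs: 442 kN.

442 kN (bolt shear governs)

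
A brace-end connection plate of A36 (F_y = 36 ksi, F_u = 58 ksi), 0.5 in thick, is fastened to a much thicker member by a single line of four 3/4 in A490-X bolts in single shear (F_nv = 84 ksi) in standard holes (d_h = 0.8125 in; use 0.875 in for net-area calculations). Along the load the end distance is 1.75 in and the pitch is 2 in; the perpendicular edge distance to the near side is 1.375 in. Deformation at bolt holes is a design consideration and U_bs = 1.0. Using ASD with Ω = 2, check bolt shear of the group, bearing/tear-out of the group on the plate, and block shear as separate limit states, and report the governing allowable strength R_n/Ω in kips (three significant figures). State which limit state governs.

Bolt shear: A_b = π·0.75²/4 = 0.4418 in²; R_n = 84 × 0.4418 × 4 × 1 = 148.4 kips → 148.4 / 2 = 74.2 kips.
Bearing: edge l_c = 1.344, r_n = 46.76 kips; interior l_c = 1.188, r_n = 41.33 kips; R_n = 46.76 + 3·41.33 = 170.7 kips → 85.4 kips.
Block shear: A_gv = 3.875, A_nv = 2.344, A_nt = 0.4688 in²; R_n = min(0.6F_uA_nv, 0.6F_yA_gv) + U_bs·F_u·A_nt = 108.8 kips → 54.4 kips.
Block shear governs: 54.4 kips.

54.4 kips (block shear governs)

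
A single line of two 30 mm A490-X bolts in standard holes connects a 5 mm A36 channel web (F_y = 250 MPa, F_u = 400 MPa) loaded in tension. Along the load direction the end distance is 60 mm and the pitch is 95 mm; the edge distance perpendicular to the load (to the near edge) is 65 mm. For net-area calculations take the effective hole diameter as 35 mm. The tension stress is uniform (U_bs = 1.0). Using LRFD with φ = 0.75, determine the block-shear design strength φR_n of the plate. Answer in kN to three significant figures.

Shear plane L_v = 60 + 1·95 = 155 mm; A_gv = 155 × 5 = 775 mm².
A_nv = (155 − 1.5·35) × 5 = 512.5 mm².
A_nt = (65 − 0.5·35) × 5 = 237.5 mm².
0.6 F_u A_nv = 123 kN; 0.6 F_y A_gv = 116.2 kN → shear yielding governs the shear term.
R_n = 116.2 + 1.0 × 400 × 237.5 / 1000 = 211.2 kN.
Design strength φR_n = 0.75 × 211.2 = 158 kN.

158 kN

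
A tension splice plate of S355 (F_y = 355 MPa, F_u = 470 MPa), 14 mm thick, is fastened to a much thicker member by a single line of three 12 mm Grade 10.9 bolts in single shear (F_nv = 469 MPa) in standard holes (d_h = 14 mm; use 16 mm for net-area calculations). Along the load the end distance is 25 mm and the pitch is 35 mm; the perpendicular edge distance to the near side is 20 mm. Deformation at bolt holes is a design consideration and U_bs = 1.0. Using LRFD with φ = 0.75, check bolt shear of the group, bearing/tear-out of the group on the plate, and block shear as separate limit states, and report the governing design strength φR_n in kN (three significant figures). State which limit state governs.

Bolt shear: A_b = π·12²/4 = 113.1 mm²; R_n = 469 × 113.1 × 3 × 1 / 1000 = 159.1 kN → 0.75 × 159.1 = 119 kN.
Bearing: edge l_c = 18, r_n = 142.1 kN; interior l_c = 21, r_n = 165.8 kN; R_n = 142.1 + 2·165.8 = 473.8 kN → 355 kN.
Block shear: A_gv = 1330, A_nv = 770, A_nt = 168 mm²; R_n = min(0.6F_uA_nv, 0.6F_yA_gv) + U_bs·F_u·A_nt = 296.1 kN → 222 kN.
Bolt shear governs: 119 kN.

119 kN (bolt shear governs)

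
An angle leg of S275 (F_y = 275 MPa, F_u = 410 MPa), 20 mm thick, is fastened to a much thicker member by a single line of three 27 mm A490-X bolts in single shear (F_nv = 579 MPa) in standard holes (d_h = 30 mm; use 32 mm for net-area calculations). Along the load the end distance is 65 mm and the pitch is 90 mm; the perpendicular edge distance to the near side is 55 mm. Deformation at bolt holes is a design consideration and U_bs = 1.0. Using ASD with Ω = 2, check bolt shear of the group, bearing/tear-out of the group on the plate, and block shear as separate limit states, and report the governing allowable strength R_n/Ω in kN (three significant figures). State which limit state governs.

Bolt shear: A_b = π·27²/4 = 572.6 mm²; R_n = 579 × 572.6 × 3 × 1 / 1000 = 994.5 kN → 994.5 / 2 = 497 kN.
Bearing: edge l_c = 50, r_n = 492 kN; interior l_c = 60, r_n = 531.4 kN; R_n = 492 + 2·531.4 = 1555 kN → 777 kN.
Block shear: A_gv = 4900, A_nv = 3300, A_nt = 780 mm²; R_n = min(0.6F_uA_nv, 0.6F_yA_gv) + U_bs·F_u·A_nt = 1128 kN → 564 kN.
Bolt shear governs: 497 kN.

497 kN (bolt shear governs)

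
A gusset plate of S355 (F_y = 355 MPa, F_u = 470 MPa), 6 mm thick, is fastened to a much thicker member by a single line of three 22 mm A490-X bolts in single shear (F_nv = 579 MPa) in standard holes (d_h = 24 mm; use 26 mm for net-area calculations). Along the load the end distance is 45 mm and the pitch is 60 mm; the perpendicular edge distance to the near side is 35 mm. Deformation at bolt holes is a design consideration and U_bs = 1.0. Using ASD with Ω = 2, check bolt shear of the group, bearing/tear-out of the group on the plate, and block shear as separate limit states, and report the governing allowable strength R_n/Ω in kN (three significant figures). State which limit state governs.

Bolt shear: A_b = π·22²/4 = 380.1 mm²; R_n = 579 × 380.1 × 3 × 1 / 1000 = 660.3 kN → 660.3 / 2 = 330 kN.
Bearing: edge l_c = 33, r_n = 111.7 kN; interior l_c = 36, r_n = 121.8 kN; R_n = 111.7 + 2·121.8 = 355.3 kN → 178 kN.
Block shear: A_gv = 990, A_nv = 600, A_nt = 132 mm²; R_n = min(0.6F_uA_nv, 0.6F_yA_gv) + U_bs·F_u·A_nt = 231.2 kN → 116 kN.
Block shear governs: 116 kN.

116 kN (block shear governs)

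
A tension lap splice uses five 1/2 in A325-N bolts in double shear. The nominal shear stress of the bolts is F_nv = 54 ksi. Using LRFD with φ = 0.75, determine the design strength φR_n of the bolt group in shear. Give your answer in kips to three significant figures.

79.5 kips

A_b = π × 0.5² / 4 = 0.1963 in².
R_n = F_nv · A_b · n · n_s = 54 × 0.1963 × 5 × 2 = 106 kips.
Design strength φR_n = 0.75 × 106 = 79.5 kips.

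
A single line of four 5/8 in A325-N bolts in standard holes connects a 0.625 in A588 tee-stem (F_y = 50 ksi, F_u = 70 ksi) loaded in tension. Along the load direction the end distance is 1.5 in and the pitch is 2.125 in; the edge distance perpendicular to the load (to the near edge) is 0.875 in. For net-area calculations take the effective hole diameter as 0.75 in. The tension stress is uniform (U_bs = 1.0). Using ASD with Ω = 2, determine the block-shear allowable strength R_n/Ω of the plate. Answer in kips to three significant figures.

Shear plane L_v = 1.5 + 3·2.125 = 7.875 in; A_gv = 7.875 × 0.625 = 4.922 in².
A_nv = (7.875 − 3.5·0.75) × 0.625 = 3.281 in².
A_nt = (0.875 − 0.5·0.75) × 0.625 = 0.3125 in².
0.6 F_u A_nv = 137.8 kips; 0.6 F_y A_gv = 147.7 kips → shear rupture governs the shear term.
R_n = 137.8 + 1.0 × 70 × 0.3125 = 159.7 kips.
Allowable strength R_n/Ω = 159.7 / 2 = 79.8 kips.

79.8 kips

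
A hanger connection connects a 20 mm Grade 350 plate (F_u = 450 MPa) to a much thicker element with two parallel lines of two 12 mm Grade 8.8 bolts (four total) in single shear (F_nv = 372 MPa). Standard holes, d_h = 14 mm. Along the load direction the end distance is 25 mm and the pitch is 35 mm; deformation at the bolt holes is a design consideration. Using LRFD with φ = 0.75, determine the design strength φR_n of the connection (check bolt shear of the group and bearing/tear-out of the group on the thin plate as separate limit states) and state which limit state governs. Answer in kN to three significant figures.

Bolt shear: A_b = π·12²/4 = 113.1 mm²; R_n = 372 × 113.1 × 4 × 1 / 1000 = 168.3 kN → 0.75 × 168.3 = 126 kN.
Bearing (1.2 l_c t F_u ≤ 2.4 d t F_u): upper limit = 2.4·12·20·450 / 1000 = 259.2 kN.
  Edge l_c = 25 − 14/2 = 18 → r_n = 194.4 kN; interior l_c = 35 − 14 = 21 → r_n = 226.8 kN.
  R_n,bearing = 2·194.4 + 2·226.8 = 842.4 kN → 0.75 × 842.4 = 632 kN.
Bolt shear governs: 126 kN.

126 kN (bolt shear governs)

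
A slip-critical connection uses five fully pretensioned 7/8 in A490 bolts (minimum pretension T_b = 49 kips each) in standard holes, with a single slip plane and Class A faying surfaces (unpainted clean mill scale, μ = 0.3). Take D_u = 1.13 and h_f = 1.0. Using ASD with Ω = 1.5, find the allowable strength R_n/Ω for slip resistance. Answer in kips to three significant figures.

55.4 kips

R_n = μ · D_u · h_f · T_b · n_s · n_b = 0.3 × 1.13 × 1.0 × 49 × 1 × 5 = 83.05 kips.
Allowable strength R_n/Ω = 83.05 / 1.5 = 55.4 kips.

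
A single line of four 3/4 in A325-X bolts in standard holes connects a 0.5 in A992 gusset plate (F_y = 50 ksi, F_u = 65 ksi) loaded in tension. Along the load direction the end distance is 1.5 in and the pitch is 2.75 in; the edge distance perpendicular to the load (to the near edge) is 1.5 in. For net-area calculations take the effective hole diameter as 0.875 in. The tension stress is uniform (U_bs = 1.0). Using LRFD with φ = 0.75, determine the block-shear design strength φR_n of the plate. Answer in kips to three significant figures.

Shear plane L_v = 1.5 + 3·2.75 = 9.75 in; A_gv = 9.75 × 0.5 = 4.875 in².
A_nv = (9.75 − 3.5·0.875) × 0.5 = 3.344 in².
A_nt = (1.5 − 0.5·0.875) × 0.5 = 0.5312 in².
0.6 F_u A_nv = 130.4 kips; 0.6 F_y A_gv = 146.2 kips → shear rupture governs the shear term.
R_n = 130.4 + 1.0 × 65 × 0.5312 = 164.9 kips.
Design strength φR_n = 0.75 × 164.9 = 124 kips.

124 kips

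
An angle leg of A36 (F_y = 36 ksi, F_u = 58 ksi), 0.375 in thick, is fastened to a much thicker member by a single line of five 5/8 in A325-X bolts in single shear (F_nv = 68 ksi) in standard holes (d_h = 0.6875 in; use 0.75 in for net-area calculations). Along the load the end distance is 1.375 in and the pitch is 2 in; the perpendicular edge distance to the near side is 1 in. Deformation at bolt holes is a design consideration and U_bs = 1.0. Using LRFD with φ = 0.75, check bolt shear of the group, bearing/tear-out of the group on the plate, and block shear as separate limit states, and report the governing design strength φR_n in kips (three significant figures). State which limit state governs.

67.1 kips (block shear governs)

Bolt shear: A_b = π·0.625²/4 = 0.3068 in²; R_n = 68 × 0.3068 × 5 × 1 = 104.3 kips → 0.75 × 104.3 = 78.2 kips.
Bearing: edge l_c = 1.031, r_n = 26.92 kips; interior l_c = 1.312, r_n = 32.62 kips; R_n = 26.92 + 4·32.62 = 157.4 kips → 118 kips.
Block shear: A_gv = 3.516, A_nv = 2.25, A_nt = 0.2344 in²; R_n = min(0.6F_uA_nv, 0.6F_yA_gv) + U_bs·F_u·A_nt = 89.53 kips → 67.1 kips.
Block shear governs: 67.1 kips.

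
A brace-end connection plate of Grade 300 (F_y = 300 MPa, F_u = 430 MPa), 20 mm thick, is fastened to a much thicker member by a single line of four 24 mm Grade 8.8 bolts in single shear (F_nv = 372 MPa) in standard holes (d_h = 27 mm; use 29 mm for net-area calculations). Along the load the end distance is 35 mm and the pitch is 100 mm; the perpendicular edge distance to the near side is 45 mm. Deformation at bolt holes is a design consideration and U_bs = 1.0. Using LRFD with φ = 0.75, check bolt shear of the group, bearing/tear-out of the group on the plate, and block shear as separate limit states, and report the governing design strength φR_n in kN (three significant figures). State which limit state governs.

505 kN (bolt shear governs)

Bolt shear: A_b = π·24²/4 = 452.4 mm²; R_n = 372 × 452.4 × 4 × 1 / 1000 = 673.2 kN → 0.75 × 673.2 = 505 kN.
Bearing: edge l_c = 21.5, r_n = 221.9 kN; interior l_c = 73, r_n = 495.4 kN; R_n = 221.9 + 3·495.4 = 1708 kN → 1280 kN.
Block shear: A_gv = 6700, A_nv = 4670, A_nt = 610 mm²; R_n = min(0.6F_uA_nv, 0.6F_yA_gv) + U_bs·F_u·A_nt = 1467 kN → 1100 kN.
Bolt shear governs: 505 kN.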